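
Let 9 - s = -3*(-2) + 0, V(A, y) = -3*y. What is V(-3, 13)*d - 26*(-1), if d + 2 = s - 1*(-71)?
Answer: -2782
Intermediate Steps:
s = 3 (s = 9 - (-3*(-2) + 0) = 9 - (6 + 0) = 9 - 1*6 = 9 - 6 = 3)
d = 72 (d = -2 + (3 - 1*(-71)) = -2 + (3 + 71) = -2 + 74 = 72)
V(-3, 13)*d - 26*(-1) = -3*13*72 - 26*(-1) = -39*72 + 26 = -2808 + 26 = -2782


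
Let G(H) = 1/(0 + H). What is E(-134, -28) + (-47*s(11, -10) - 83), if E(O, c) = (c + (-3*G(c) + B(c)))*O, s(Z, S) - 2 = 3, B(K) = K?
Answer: 100403/14 ≈ 7171.6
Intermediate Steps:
G(H) = 1/H
s(Z, S) = 5 (s(Z, S) = 2 + 3 = 5)
E(O, c) = O*(-3/c + 2*c) (E(O, c) = (c + (-3/c + c))*O = (c + (c - 3/c))*O = (-3/c + 2*c)*O = O*(-3/c + 2*c))
E(-134, -28) + (-47*s(11, -10) - 83) = -134*(-3 + 2*(-28)²)/(-28) + (-47*5 - 83) = -134*(-1/28)*(-3 + 2*784) + (-235 - 83) = -134*(-1/28)*(-3 + 1568) - 318 = -134*(-1/28)*1565 - 318 = 104855/14 - 318 = 100403/14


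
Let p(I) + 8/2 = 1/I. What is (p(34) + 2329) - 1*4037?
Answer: -58207/34 ≈ -1712.0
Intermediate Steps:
p(I) = -4 + 1/I
(p(34) + 2329) - 1*4037 = ((-4 + 1/34) + 2329) - 1*4037 = ((-4 + 1/34) + 2329) - 4037 = (-135/34 + 2329) - 4037 = 79051/34 - 4037 = -58207/34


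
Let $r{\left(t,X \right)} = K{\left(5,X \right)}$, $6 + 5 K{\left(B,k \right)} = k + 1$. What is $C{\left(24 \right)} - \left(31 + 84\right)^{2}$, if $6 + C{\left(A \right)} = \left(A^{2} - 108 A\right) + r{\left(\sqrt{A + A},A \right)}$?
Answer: $- \frac{76216}{5} \approx -15243.0$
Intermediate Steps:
$K{\left(B,k \right)} = -1 + \frac{k}{5}$ ($K{\left(B,k \right)} = - \frac{6}{5} + \frac{k + 1}{5} = - \frac{6}{5} + \frac{1 + k}{5} = - \frac{6}{5} + \left(\frac{1}{5} + \frac{k}{5}\right) = -1 + \frac{k}{5}$)
$r{\left(t,X \right)} = -1 + \frac{X}{5}$
$C{\left(A \right)} = -7 + A^{2} - \frac{539 A}{5}$ ($C{\left(A \right)} = -6 + \left(\left(A^{2} - 108 A\right) + \left(-1 + \frac{A}{5}\right)\right) = -6 - \left(1 - A^{2} + \frac{539 A}{5}\right) = -7 + A^{2} - \frac{539 A}{5}$)
$C{\left(24 \right)} - \left(31 + 84\right)^{2} = \left(-7 + 24^{2} - \frac{12936}{5}\right) - \left(31 + 84\right)^{2} = \left(-7 + 576 - \frac{12936}{5}\right) - 115^{2} = - \frac{10091}{5} - 13225 = - \frac{76216}{5}$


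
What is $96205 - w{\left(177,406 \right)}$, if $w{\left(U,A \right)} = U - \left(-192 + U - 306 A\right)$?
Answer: $-28223$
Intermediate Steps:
$w{\left(U,A \right)} = 192 + 306 A$ ($w{\left(U,A \right)} = U - \left(-192 + U - 306 A\right) = U + \left(192 - U + 306 A\right) = 192 + 306 A$)
$96205 - w{\left(177,406 \right)} = 96205 - \left(192 + 306 \cdot 406\right) = 96205 - \left(192 + 124236\right) = 96205 - 124428 = -28223$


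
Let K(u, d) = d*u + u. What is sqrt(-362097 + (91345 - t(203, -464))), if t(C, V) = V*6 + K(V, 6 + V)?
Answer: 4*I*sqrt(30001) ≈ 692.83*I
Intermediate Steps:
K(u, d) = u + d*u
t(C, V) = 6*V + V*(7 + V) (t(C, V) = V*6 + V*(1 + (6 + V)) = 6*V + V*(7 + V))
sqrt(-362097 + (91345 - t(203, -464))) = sqrt(-362097 + (91345 - (-464)*(13 - 464))) = sqrt(-362097 + (91345 - (-464)*(-451))) = sqrt(-362097 + (91345 - 1*209264)) = sqrt(-362097 + (91345 - 209264)) = sqrt(-362097 - 117919) = sqrt(-480016) = 4*I*sqrt(30001)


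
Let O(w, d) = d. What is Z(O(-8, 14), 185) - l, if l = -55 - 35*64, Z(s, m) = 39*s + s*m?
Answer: 5431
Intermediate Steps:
Z(s, m) = 39*s + m*s
l = -2295 (l = -55 - 2240 = -2295)
Z(O(-8, 14), 185) - l = 14*(39 + 185) - 1*(-2295) = 14*224 + 2295 = 3136 + 2295 = 5431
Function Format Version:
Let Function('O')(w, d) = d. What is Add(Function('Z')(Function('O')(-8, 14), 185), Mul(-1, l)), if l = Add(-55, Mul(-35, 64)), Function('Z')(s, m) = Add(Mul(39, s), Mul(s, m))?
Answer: 5431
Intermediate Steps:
Function('Z')(s, m) = Add(Mul(39, s), Mul(m, s))
l = -2295 (l = Add(-55, -2240) = -2295)
Add(Function('Z')(Function('O')(-8, 14), 185), Mul(-1, l)) = Add(Mul(14, Add(39, 185)), Mul(-1, -2295)) = Add(Mul(14, 224), 2295) = Add(3136, 2295) = 5431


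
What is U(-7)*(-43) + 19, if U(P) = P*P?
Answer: -2088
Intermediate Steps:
U(P) = P²
U(-7)*(-43) + 19 = (-7)²*(-43) + 19 = 49*(-43) + 19 = -2107 + 19 = -2088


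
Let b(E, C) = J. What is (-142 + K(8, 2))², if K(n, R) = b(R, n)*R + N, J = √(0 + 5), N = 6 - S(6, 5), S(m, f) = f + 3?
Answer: 20756 - 576*√5 ≈ 19468.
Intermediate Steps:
S(m, f) = 3 + f
N = -2 (N = 6 - (3 + 5) = 6 - 1*8 = 6 - 8 = -2)
J = √5 ≈ 2.2361
b(E, C) = √5
K(n, R) = -2 + R*√5 (K(n, R) = √5*R - 2 = R*√5 - 2 = -2 + R*√5)
(-142 + K(8, 2))² = (-142 + (-2 + 2*√5))² = (-144 + 2*√5)²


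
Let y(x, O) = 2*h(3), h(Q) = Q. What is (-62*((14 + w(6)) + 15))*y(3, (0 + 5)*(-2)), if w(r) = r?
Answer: -13020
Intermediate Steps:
y(x, O) = 6 (y(x, O) = 2*3 = 6)
(-62*((14 + w(6)) + 15))*y(3, (0 + 5)*(-2)) = -62*((14 + 6) + 15)*6 = -62*(20 + 15)*6 = -62*35*6 = -2170*6 = -13020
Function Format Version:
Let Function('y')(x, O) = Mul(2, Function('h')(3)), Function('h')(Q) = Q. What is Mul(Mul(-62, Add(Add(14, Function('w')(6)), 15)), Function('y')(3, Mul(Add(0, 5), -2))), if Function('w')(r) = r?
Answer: -13020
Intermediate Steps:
Function('y')(x, O) = 6 (Function('y')(x, O) = Mul(2, 3) = 6)
Mul(Mul(-62, Add(Add(14, Function('w')(6)), 15)), Function('y')(3, Mul(Add(0, 5), -2))) = Mul(Mul(-62, Add(Add(14, 6), 15)), 6) = Mul(Mul(-62, Add(20, 15)), 6) = Mul(Mul(-62, 35), 6) = Mul(-2170, 6) = -13020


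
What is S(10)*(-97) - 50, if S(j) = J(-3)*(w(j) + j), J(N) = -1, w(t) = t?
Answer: 1890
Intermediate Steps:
S(j) = -2*j (S(j) = -(j + j) = -2*j)
S(10)*(-97) - 50 = -2*10*(-97) - 50 = -20*(-97) - 50 = 1940 - 50 = 1890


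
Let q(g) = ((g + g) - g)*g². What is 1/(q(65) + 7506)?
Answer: 1/282131 ≈ 3.5445e-6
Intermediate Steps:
q(g) = g³ (q(g) = (2*g - g)*g² = g*g² = g³)
1/(q(65) + 7506) = 1/(65³ + 7506) = 1/(274625 + 7506) = 1/282131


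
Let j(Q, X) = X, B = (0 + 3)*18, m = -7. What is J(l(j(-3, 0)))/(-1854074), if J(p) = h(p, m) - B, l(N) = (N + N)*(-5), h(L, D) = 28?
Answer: 13/927037 ≈ 1.4023e-5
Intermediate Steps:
B = 54 (B = 3*18 = 54)
l(N) = -10*N (l(N) = (2*N)*(-5) = -10*N)
J(p) = -26 (J(p) = 28 - 1*54 = 28 - 54 = -26)
J(l(j(-3, 0)))/(-1854074) = -26/(-1854074) = -26*(-1/1854074) = 13/927037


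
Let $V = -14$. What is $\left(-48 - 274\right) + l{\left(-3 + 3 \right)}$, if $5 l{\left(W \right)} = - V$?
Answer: $- \frac{1596}{5} \approx -319.2$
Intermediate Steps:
$l{\left(W \right)} = \frac{14}{5}$ ($l{\left(W \right)} = \frac{\left(-1\right) \left(-14\right)}{5} = \frac{1}{5} \cdot 14 = \frac{14}{5}$)
$\left(-48 - 274\right) + l{\left(-3 + 3 \right)} = \left(-48 - 274\right) + \frac{14}{5} = -322 + \frac{14}{5} = - \frac{1596}{5}$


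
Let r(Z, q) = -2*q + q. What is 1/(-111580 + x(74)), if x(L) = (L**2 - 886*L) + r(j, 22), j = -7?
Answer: -1/171690 ≈ -5.8244e-6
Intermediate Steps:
r(Z, q) = -q
x(L) = -22 + L**2 - 886*L (x(L) = (L**2 - 886*L) - 1*22 = (L**2 - 886*L) - 22 = -22 + L**2 - 886*L)
1/(-111580 + x(74)) = 1/(-111580 + (-22 + 74**2 - 886*74)) = 1/(-111580 + (-22 + 5476 - 65564)) = 1/(-111580 - 60110) = 1/(-171690) = -1/171690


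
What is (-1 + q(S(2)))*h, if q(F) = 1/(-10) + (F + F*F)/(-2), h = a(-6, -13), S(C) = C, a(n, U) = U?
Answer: 533/10 ≈ 53.300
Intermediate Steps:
h = -13
q(F) = -⅒ - F/2 - F²/2 (q(F) = 1*(-⅒) + (F + F²)*(-½) = -⅒ + (-F/2 - F²/2) = -⅒ - F/2 - F²/2)
(-1 + q(S(2)))*h = (-1 + (-⅒ - ½*2 - ½*2²))*(-13) = (-1 + (-⅒ - 1 - ½*4))*(-13) = (-1 + (-⅒ - 1 - 2))*(-13) = (-1 - 31/10)*(-13) = -41/10*(-13) = 533/10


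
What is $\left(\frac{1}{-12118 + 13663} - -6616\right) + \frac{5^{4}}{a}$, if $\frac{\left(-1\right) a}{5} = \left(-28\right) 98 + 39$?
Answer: $\frac{5529989686}{835845} \approx 6616.0$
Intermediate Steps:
$a = 13525$ ($a = - 5 \left(\left(-28\right) 98 + 39\right) = - 5 \left(-2744 + 39\right) = \left(-5\right) \left(-2705\right) = 13525$)
$\left(\frac{1}{-12118 + 13663} - -6616\right) + \frac{5^{4}}{a} = \left(\frac{1}{-12118 + 13663} - -6616\right) + \frac{5^{4}}{13525} = \left(\frac{1}{1545} + 6616\right) + 625 \cdot \frac{1}{13525} = \left(\frac{1}{1545} + 6616\right) + \frac{25}{541} = \frac{10221721}{1545} + \frac{25}{541} = \frac{5529989686}{835845}$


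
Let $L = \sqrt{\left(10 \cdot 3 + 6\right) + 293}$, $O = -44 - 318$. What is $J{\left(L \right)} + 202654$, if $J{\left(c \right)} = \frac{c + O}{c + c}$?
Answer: $\frac{405309}{2} - \frac{181 \sqrt{329}}{329} \approx 2.0264 \cdot 10^{5}$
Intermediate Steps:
$O = -362$
$L = \sqrt{329}$ ($L = \sqrt{\left(30 + 6\right) + 293} = \sqrt{36 + 293} = \sqrt{329} \approx 18.138$)
$J{\left(c \right)} = \frac{-362 + c}{2 c}$ ($J{\left(c \right)} = \frac{c - 362}{c + c} = \frac{-362 + c}{2 c}$)
$J{\left(L \right)} + 202654 = \frac{-362 + \sqrt{329}}{2 \sqrt{329}} + 202654 = \frac{\frac{\sqrt{329}}{329} \left(-362 + \sqrt{329}\right)}{2} + 202654 = \frac{\sqrt{329} \left(-362 + \sqrt{329}\right)}{658} + 202654 = 202654 + \frac{\sqrt{329} \left(-362 + \sqrt{329}\right)}{658}$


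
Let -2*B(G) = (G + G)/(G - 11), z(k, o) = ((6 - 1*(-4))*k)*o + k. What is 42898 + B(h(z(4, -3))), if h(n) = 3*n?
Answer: 15400034/359 ≈ 42897.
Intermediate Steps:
z(k, o) = k + 10*k*o (z(k, o) = ((6 + 4)*k)*o + k = (10*k)*o + k = 10*k*o + k = k + 10*k*o)
B(G) = -G/(-11 + G) (B(G) = -(G + G)/(2*(G - 11)) = -2*G/(2*(-11 + G)) = -G/(-11 + G))
42898 + B(h(z(4, -3))) = 42898 - 3*(4*(1 + 10*(-3)))/(-11 + 3*(4*(1 + 10*(-3)))) = 42898 - 3*(4*(1 - 30))/(-11 + 3*(4*(1 - 30))) = 42898 - 3*(4*(-29))/(-11 + 3*(4*(-29))) = 42898 - 3*(-116)/(-11 + 3*(-116)) = 42898 - 1*(-348)/(-11 - 348) = 42898 - 1*(-348)/(-359) = 42898 - 1*(-348)*(-1/359) = 42898 - 348/359 = 15400034/359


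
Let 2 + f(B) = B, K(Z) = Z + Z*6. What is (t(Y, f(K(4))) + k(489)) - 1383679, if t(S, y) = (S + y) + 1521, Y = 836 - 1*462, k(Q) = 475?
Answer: -1381283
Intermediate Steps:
K(Z) = 7*Z (K(Z) = Z + 6*Z = 7*Z)
f(B) = -2 + B
Y = 374 (Y = 836 - 462 = 374)
t(S, y) = 1521 + S + y
(t(Y, f(K(4))) + k(489)) - 1383679 = ((1521 + 374 + (-2 + 7*4)) + 475) - 1383679 = ((1521 + 374 + (-2 + 28)) + 475) - 1383679 = ((1521 + 374 + 26) + 475) - 1383679 = (1921 + 475) - 1383679 = 2396 - 1383679 = -1381283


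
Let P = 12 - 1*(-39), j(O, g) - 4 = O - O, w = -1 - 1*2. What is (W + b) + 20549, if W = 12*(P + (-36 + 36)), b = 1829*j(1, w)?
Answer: 28477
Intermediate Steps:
w = -3 (w = -1 - 2 = -3)
j(O, g) = 4 (j(O, g) = 4 + (O - O) = 4 + 0 = 4)
P = 51 (P = 12 + 39 = 51)
b = 7316 (b = 1829*4 = 7316)
W = 612 (W = 12*(51 + (-36 + 36)) = 12*(51 + 0) = 12*51 = 612)
(W + b) + 20549 = (612 + 7316) + 20549 = 7928 + 20549 = 28477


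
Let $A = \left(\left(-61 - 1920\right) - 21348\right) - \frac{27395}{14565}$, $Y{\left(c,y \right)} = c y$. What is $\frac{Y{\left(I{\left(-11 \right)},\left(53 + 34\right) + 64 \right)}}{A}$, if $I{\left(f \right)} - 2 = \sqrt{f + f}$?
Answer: $- \frac{439863}{33981428} - \frac{439863 i \sqrt{22}}{67962856} \approx -0.012944 - 0.030357 i$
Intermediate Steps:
$I{\left(f \right)} = 2 + \sqrt{2} \sqrt{f}$ ($I{\left(f \right)} = 2 + \sqrt{f + f} = 2 + \sqrt{2 f} = 2 + \sqrt{2} \sqrt{f}$)
$A = - \frac{67962856}{2913}$ ($A = \left(\left(-61 - 1920\right) - 21348\right) - \frac{5479}{2913} = \left(-1981 - 21348\right) - \frac{5479}{2913} = -23329 - \frac{5479}{2913} = - \frac{67962856}{2913} \approx -23331.0$)
$\frac{Y{\left(I{\left(-11 \right)},\left(53 + 34\right) + 64 \right)}}{A} = \frac{\left(2 + \sqrt{2} \sqrt{-11}\right) \left(\left(53 + 34\right) + 64\right)}{- \frac{67962856}{2913}} = \left(2 + \sqrt{2} i \sqrt{11}\right) \left(87 + 64\right) \left(- \frac{2913}{67962856}\right) = \left(2 + i \sqrt{22}\right) 151 \left(- \frac{2913}{67962856}\right) = \left(302 + 151 i \sqrt{22}\right) \left(- \frac{2913}{67962856}\right) = - \frac{439863}{33981428} - \frac{439863 i \sqrt{22}}{67962856}$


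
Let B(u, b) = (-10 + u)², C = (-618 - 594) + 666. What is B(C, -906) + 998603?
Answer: 1307739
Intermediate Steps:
C = -546 (C = -1212 + 666 = -546)
B(C, -906) + 998603 = (-10 - 546)² + 998603 = (-556)² + 998603 = 309136 + 998603 = 1307739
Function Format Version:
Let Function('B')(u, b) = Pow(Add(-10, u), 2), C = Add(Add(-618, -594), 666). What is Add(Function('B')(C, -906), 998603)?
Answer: 1307739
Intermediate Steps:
C = -546 (C = Add(-1212, 666) = -546)
Add(Function('B')(C, -906), 998603) = Add(Pow(Add(-10, -546), 2), 998603) = Add(Pow(-556, 2), 998603) = Add(309136, 998603) = 1307739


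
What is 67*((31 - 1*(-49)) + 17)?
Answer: 6499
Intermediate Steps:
67*((31 - 1*(-49)) + 17) = 67*((31 + 49) + 17) = 67*(80 + 17) = 67*97 = 6499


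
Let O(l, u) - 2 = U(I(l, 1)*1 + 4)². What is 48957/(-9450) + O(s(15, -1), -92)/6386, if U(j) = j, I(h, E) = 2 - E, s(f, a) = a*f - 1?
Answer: -26032021/5028975 ≈ -5.1764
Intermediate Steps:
s(f, a) = -1 + a*f
O(l, u) = 27 (O(l, u) = 2 + ((2 - 1*1)*1 + 4)² = 2 + ((2 - 1)*1 + 4)² = 2 + (1*1 + 4)² = 2 + (1 + 4)² = 2 + 5² = 2 + 25 = 27)
48957/(-9450) + O(s(15, -1), -92)/6386 = 48957/(-9450) + 27/6386 = 48957*(-1/9450) + 27*(1/6386) = -16319/3150 + 27/6386 = -26032021/5028975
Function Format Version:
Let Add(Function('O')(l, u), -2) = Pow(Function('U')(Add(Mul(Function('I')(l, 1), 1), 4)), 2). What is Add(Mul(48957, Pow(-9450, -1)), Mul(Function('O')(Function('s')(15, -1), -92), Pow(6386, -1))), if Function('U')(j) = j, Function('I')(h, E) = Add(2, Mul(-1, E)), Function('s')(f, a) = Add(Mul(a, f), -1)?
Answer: Rational(-26032021, 5028975) ≈ -5.1764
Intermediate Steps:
Function('s')(f, a) = Add(-1, Mul(a, f))
Function('O')(l, u) = 27 (Function('O')(l, u) = Add(2, Pow(Add(Mul(Add(2, Mul(-1, 1)), 1), 4), 2)) = Add(2, Pow(Add(Mul(Add(2, -1), 1), 4), 2)) = Add(2, Pow(Add(Mul(1, 1), 4), 2)) = Add(2, Pow(Add(1, 4), 2)) = Add(2, Pow(5, 2)) = Add(2, 25) = 27)
Add(Mul(48957, Pow(-9450, -1)), Mul(Function('O')(Function('s')(15, -1), -92), Pow(6386, -1))) = Add(Mul(48957, Pow(-9450, -1)), Mul(27, Pow(6386, -1))) = Add(Mul(48957, Rational(-1, 9450)), Mul(27, Rational(1, 6386))) = Add(Rational(-16319, 3150), Rational(27, 6386)) = Rational(-26032021, 5028975)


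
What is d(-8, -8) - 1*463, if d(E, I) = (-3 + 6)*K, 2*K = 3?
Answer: -917/2 ≈ -458.50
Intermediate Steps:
K = 3/2 (K = (½)*3 = 3/2 ≈ 1.5000)
d(E, I) = 9/2 (d(E, I) = (-3 + 6)*(3/2) = 3*(3/2) = 9/2)
d(-8, -8) - 1*463 = 9/2 - 1*463 = 9/2 - 463 = -917/2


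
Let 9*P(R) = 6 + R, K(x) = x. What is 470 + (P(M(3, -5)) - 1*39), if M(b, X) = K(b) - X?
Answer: 3893/9 ≈ 432.56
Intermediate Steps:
M(b, X) = b - X
P(R) = ⅔ + R/9 (P(R) = (6 + R)/9 = ⅔ + R/9)
470 + (P(M(3, -5)) - 1*39) = 470 + ((⅔ + (3 - 1*(-5))/9) - 1*39) = 470 + ((⅔ + (3 + 5)/9) - 39) = 470 + ((⅔ + (⅑)*8) - 39) = 470 + ((⅔ + 8/9) - 39) = 470 + (14/9 - 39) = 470 - 337/9 = 3893/9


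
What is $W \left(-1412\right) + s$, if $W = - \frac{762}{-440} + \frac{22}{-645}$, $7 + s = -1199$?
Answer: $- \frac{25564463}{7095} \approx -3603.2$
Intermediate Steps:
$s = -1206$ ($s = -7 - 1199 = -1206$)
$W = \frac{48181}{28380}$ ($W = \left(-762\right) \left(- \frac{1}{440}\right) + 22 \left(- \frac{1}{645}\right) = \frac{381}{220} - \frac{22}{645} = \frac{48181}{28380} \approx 1.6977$)
$W \left(-1412\right) + s = \frac{48181}{28380} \left(-1412\right) - 1206 = - \frac{17007893}{7095} - 1206 = - \frac{25564463}{7095}$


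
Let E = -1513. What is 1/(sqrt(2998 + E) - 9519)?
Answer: -3173/30203292 - sqrt(165)/30203292 ≈ -0.00010548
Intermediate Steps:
1/(sqrt(2998 + E) - 9519) = 1/(sqrt(2998 - 1513) - 9519) = 1/(sqrt(1485) - 9519) = 1/(3*sqrt(165) - 9519) = 1/(-9519 + 3*sqrt(165))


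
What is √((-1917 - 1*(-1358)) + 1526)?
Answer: √967 ≈ 31.097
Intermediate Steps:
√((-1917 - 1*(-1358)) + 1526) = √((-1917 + 1358) + 1526) = √(-559 + 1526) = √967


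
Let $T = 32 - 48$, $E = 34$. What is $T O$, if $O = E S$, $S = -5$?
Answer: $2720$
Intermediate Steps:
$T = -16$
$O = -170$ ($O = 34 \left(-5\right) = -170$)
$T O = \left(-16\right) \left(-170\right) = 2720$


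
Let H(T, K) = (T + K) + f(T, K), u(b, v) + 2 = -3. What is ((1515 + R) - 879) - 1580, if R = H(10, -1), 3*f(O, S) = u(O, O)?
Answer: -2810/3 ≈ -936.67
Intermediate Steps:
u(b, v) = -5 (u(b, v) = -2 - 3 = -5)
f(O, S) = -5/3 (f(O, S) = (⅓)*(-5) = -5/3)
H(T, K) = -5/3 + K + T (H(T, K) = (T + K) - 5/3 = (K + T) - 5/3 = -5/3 + K + T)
R = 22/3 (R = -5/3 - 1 + 10 = 22/3 ≈ 7.3333)
((1515 + R) - 879) - 1580 = ((1515 + 22/3) - 879) - 1580 = (4567/3 - 879) - 1580 = 1930/3 - 1580 = -2810/3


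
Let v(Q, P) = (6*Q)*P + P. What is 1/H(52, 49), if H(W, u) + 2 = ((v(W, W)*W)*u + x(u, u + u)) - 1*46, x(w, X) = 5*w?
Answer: 1/41471445 ≈ 2.4113e-8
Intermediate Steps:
v(Q, P) = P + 6*P*Q (v(Q, P) = 6*P*Q + P = P + 6*P*Q)
H(W, u) = -48 + 5*u + u*W²*(1 + 6*W) (H(W, u) = -2 + ((((W*(1 + 6*W))*W)*u + 5*u) - 1*46) = -2 + (((W²*(1 + 6*W))*u + 5*u) - 46) = -2 + ((u*W²*(1 + 6*W) + 5*u) - 46) = -2 + ((5*u + u*W²*(1 + 6*W)) - 46) = -2 + (-46 + 5*u + u*W²*(1 + 6*W)) = -48 + 5*u + u*W²*(1 + 6*W))
1/H(52, 49) = 1/(-48 + 5*49 + 49*52²*(1 + 6*52)) = 1/(-48 + 245 + 49*2704*(1 + 312)) = 1/(-48 + 245 + 49*2704*313) = 1/(-48 + 245 + 41471248) = 1/41471445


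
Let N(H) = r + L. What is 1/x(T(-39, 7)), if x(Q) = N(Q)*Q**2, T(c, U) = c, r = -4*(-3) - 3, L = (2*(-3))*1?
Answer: 1/4563 ≈ 0.00021915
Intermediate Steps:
L = -6 (L = -6*1 = -6)
r = 9 (r = 12 - 3 = 9)
N(H) = 3 (N(H) = 9 - 6 = 3)
x(Q) = 3*Q**2
1/x(T(-39, 7)) = 1/(3*(-39)**2) = 1/(3*1521) = 1/4563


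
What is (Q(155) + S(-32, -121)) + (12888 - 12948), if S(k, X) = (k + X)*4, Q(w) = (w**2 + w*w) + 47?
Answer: 47425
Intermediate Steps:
Q(w) = 47 + 2*w**2 (Q(w) = (w**2 + w**2) + 47 = 2*w**2 + 47 = 47 + 2*w**2)
S(k, X) = 4*X + 4*k (S(k, X) = (X + k)*4 = 4*X + 4*k)
(Q(155) + S(-32, -121)) + (12888 - 12948) = ((47 + 2*155**2) + (4*(-121) + 4*(-32))) + (12888 - 12948) = ((47 + 2*24025) + (-484 - 128)) - 60 = ((47 + 48050) - 612) - 60 = (48097 - 612) - 60 = 47485 - 60 = 47425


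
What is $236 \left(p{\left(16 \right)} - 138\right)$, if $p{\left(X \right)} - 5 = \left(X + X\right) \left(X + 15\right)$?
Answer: $202724$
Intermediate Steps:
$p{\left(X \right)} = 5 + 2 X \left(15 + X\right)$ ($p{\left(X \right)} = 5 + \left(X + X\right) \left(X + 15\right) = 5 + 2 X \left(15 + X\right)$)
$236 \left(p{\left(16 \right)} - 138\right) = 236 \left(\left(5 + 2 \cdot 16^{2} + 30 \cdot 16\right) - 138\right) = 236 \left(\left(5 + 2 \cdot 256 + 480\right) - 138\right) = 236 \left(\left(5 + 512 + 480\right) - 138\right) = 236 \left(997 - 138\right) = 236 \cdot 859 = 202724$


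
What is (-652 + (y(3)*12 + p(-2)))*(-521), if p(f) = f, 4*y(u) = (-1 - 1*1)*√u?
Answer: 340734 + 3126*√3 ≈ 3.4615e+5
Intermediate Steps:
y(u) = -√u/2 (y(u) = ((-1 - 1*1)*√u)/4 = ((-1 - 1)*√u)/4 = (-2*√u)/4 = -√u/2)
(-652 + (y(3)*12 + p(-2)))*(-521) = (-652 + (-√3/2*12 - 2))*(-521) = (-652 + (-6*√3 - 2))*(-521) = (-652 + (-2 - 6*√3))*(-521) = (-654 - 6*√3)*(-521) = 340734 + 3126*√3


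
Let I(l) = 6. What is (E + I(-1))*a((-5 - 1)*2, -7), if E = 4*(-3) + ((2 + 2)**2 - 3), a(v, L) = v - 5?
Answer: -119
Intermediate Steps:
a(v, L) = -5 + v
E = 1 (E = -12 + (4**2 - 3) = -12 + (16 - 3) = -12 + 13 = 1)
(E + I(-1))*a((-5 - 1)*2, -7) = (1 + 6)*(-5 + (-5 - 1)*2) = 7*(-5 - 6*2) = 7*(-5 - 12) = 7*(-17) = -119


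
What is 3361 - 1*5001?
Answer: -1640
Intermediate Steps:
3361 - 1*5001 = 3361 - 5001 = -1640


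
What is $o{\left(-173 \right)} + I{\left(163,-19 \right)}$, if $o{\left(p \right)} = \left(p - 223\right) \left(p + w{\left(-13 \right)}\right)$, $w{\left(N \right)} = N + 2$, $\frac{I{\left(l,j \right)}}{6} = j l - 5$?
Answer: $54252$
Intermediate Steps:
$I{\left(l,j \right)} = -30 + 6 j l$ ($I{\left(l,j \right)} = 6 \left(j l - 5\right) = 6 \left(-5 + j l\right) = -30 + 6 j l$)
$w{\left(N \right)} = 2 + N$
$o{\left(p \right)} = \left(-223 + p\right) \left(-11 + p\right)$ ($o{\left(p \right)} = \left(p - 223\right) \left(p + \left(2 - 13\right)\right) = \left(-223 + p\right) \left(p - 11\right) = \left(-223 + p\right) \left(-11 + p\right)$)
$o{\left(-173 \right)} + I{\left(163,-19 \right)} = \left(2453 + \left(-173\right)^{2} - -40482\right) + \left(-30 + 6 \left(-19\right) 163\right) = \left(2453 + 29929 + 40482\right) - 18612 = 72864 - 18612 = 54252$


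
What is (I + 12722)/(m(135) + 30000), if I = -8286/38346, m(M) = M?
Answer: 81304921/192592785 ≈ 0.42216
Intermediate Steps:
I = -1381/6391 (I = -8286*1/38346 = -1381/6391 ≈ -0.21609)
(I + 12722)/(m(135) + 30000) = (-1381/6391 + 12722)/(135 + 30000) = (81304921/6391)/30135 = (81304921/6391)*(1/30135) = 81304921/192592785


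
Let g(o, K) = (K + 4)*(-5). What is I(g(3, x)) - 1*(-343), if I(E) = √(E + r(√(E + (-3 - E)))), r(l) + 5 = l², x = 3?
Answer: 343 + I*√43 ≈ 343.0 + 6.5574*I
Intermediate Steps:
g(o, K) = -20 - 5*K (g(o, K) = (4 + K)*(-5) = -20 - 5*K)
r(l) = -5 + l²
I(E) = √(-8 + E) (I(E) = √(E + (-5 + (√(E + (-3 - E)))²)) = √(E + (-5 + (√(-3))²)) = √(E + (-5 + (I*√3)²)) = √(E + (-5 - 3)) = √(E - 8) = √(-8 + E))
I(g(3, x)) - 1*(-343) = √(-8 + (-20 - 5*3)) - 1*(-343) = √(-8 + (-20 - 15)) + 343 = √(-8 - 35) + 343 = √(-43) + 343 = I*√43 + 343 = 343 + I*√43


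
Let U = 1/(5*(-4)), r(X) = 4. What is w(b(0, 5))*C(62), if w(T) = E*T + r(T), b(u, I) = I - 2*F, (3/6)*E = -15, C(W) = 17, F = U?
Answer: -2533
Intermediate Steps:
U = -1/20 (U = 1/(-20) = -1/20 ≈ -0.050000)
F = -1/20 ≈ -0.050000
E = -30 (E = 2*(-15) = -30)
b(u, I) = ⅒ + I (b(u, I) = I - 2*(-1/20) = I + ⅒ = ⅒ + I)
w(T) = 4 - 30*T (w(T) = -30*T + 4 = 4 - 30*T)
w(b(0, 5))*C(62) = (4 - 30*(⅒ + 5))*17 = (4 - 30*51/10)*17 = (4 - 153)*17 = -149*17 = -2533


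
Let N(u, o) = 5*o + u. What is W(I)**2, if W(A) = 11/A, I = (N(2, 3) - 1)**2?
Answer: 121/65536 ≈ 0.0018463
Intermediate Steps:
N(u, o) = u + 5*o
I = 256 (I = ((2 + 5*3) - 1)**2 = ((2 + 15) - 1)**2 = (17 - 1)**2 = 16**2 = 256)
W(I)**2 = (11/256)**2 = 121/65536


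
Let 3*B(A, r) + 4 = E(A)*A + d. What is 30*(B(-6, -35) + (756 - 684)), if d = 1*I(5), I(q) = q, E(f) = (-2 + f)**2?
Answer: -1670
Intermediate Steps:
d = 5 (d = 1*5 = 5)
B(A, r) = 1/3 + A*(-2 + A)**2/3 (B(A, r) = -4/3 + ((-2 + A)**2*A + 5)/3 = -4/3 + (A*(-2 + A)**2 + 5)/3 = -4/3 + (5 + A*(-2 + A)**2)/3 = -4/3 + (5/3 + A*(-2 + A)**2/3) = 1/3 + A*(-2 + A)**2/3)
30*(B(-6, -35) + (756 - 684)) = 30*((1/3 + (1/3)*(-6)*(-2 - 6)**2) + (756 - 684)) = 30*((1/3 + (1/3)*(-6)*(-8)**2) + 72) = 30*((1/3 + (1/3)*(-6)*64) + 72) = 30*((1/3 - 128) + 72) = 30*(-383/3 + 72) = 30*(-167/3) = -1670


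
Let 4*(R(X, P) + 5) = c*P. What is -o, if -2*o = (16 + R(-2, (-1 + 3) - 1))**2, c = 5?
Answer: 2401/32 ≈ 75.031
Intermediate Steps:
R(X, P) = -5 + 5*P/4 (R(X, P) = -5 + (5*P)/4 = -5 + 5*P/4)
o = -2401/32 (o = -(16 + (-5 + 5*((-1 + 3) - 1)/4))**2/2 = -(16 + (-5 + 5*(2 - 1)/4))**2/2 = -(16 + (-5 + (5/4)*1))**2/2 = -(16 + (-5 + 5/4))**2/2 = -(16 - 15/4)**2/2 = -(49/4)**2/2 = -1/2*2401/16 = -2401/32 ≈ -75.031)
-o = -1*(-2401/32) = 2401/32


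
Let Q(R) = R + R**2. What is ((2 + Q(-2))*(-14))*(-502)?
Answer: 28112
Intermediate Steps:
((2 + Q(-2))*(-14))*(-502) = ((2 - 2*(1 - 2))*(-14))*(-502) = ((2 - 2*(-1))*(-14))*(-502) = ((2 + 2)*(-14))*(-502) = (4*(-14))*(-502) = -56*(-502) = 28112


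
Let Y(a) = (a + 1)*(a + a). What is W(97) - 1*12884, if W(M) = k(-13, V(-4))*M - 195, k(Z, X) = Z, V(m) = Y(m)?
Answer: -14340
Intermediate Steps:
Y(a) = 2*a*(1 + a) (Y(a) = (1 + a)*(2*a) = 2*a*(1 + a))
V(m) = 2*m*(1 + m)
W(M) = -195 - 13*M (W(M) = -13*M - 195 = -195 - 13*M)
W(97) - 1*12884 = (-195 - 13*97) - 1*12884 = (-195 - 1261) - 12884 = -1456 - 12884 = -14340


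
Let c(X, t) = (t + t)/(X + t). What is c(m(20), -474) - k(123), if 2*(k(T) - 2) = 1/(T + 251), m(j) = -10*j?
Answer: -149937/252076 ≈ -0.59481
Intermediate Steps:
c(X, t) = 2*t/(X + t) (c(X, t) = (2*t)/(X + t) = 2*t/(X + t))
k(T) = 2 + 1/(2*(251 + T)) (k(T) = 2 + 1/(2*(T + 251)) = 2 + 1/(2*(251 + T)))
c(m(20), -474) - k(123) = 2*(-474)/(-10*20 - 474) - (1005 + 4*123)/(2*(251 + 123)) = 2*(-474)/(-200 - 474) - (1005 + 492)/(2*374) = 2*(-474)/(-674) - 1497/(2*374) = 2*(-474)*(-1/674) - 1*1497/748 = 474/337 - 1497/748 = -149937/252076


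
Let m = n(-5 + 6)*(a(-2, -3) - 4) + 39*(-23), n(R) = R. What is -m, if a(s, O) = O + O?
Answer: 907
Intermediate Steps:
a(s, O) = 2*O
m = -907 (m = (-5 + 6)*(2*(-3) - 4) + 39*(-23) = 1*(-6 - 4) - 897 = 1*(-10) - 897 = -10 - 897 = -907)
-m = -1*(-907) = 907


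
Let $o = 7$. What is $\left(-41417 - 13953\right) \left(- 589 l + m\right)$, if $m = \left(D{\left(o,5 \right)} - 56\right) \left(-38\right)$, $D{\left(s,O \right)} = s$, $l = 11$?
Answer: $255643290$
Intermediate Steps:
$m = 1862$ ($m = \left(7 - 56\right) \left(-38\right) = \left(-49\right) \left(-38\right) = 1862$)
$\left(-41417 - 13953\right) \left(- 589 l + m\right) = \left(-41417 - 13953\right) \left(\left(-589\right) 11 + 1862\right) = - 55370 \left(-6479 + 1862\right) = \left(-55370\right) \left(-4617\right) = 255643290$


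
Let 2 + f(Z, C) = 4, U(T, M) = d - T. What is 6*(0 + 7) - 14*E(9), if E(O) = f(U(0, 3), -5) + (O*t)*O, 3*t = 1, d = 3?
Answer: -364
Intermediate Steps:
t = ⅓ (t = (⅓)*1 = ⅓ ≈ 0.33333)
U(T, M) = 3 - T
f(Z, C) = 2 (f(Z, C) = -2 + 4 = 2)
E(O) = 2 + O²/3 (E(O) = 2 + (O*(⅓))*O = 2 + (O/3)*O = 2 + O²/3)
6*(0 + 7) - 14*E(9) = 6*(0 + 7) - 14*(2 + (⅓)*9²) = 6*7 - 14*(2 + (⅓)*81) = 42 - 14*(2 + 27) = 42 - 14*29 = 42 - 406 = -364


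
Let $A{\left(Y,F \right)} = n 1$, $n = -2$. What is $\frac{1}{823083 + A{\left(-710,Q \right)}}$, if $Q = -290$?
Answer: $\frac{1}{823081} \approx 1.2149 \cdot 10^{-6}$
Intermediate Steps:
$A{\left(Y,F \right)} = -2$ ($A{\left(Y,F \right)} = \left(-2\right) 1 = -2$)
$\frac{1}{823083 + A{\left(-710,Q \right)}} = \frac{1}{823083 - 2} = \frac{1}{823081}$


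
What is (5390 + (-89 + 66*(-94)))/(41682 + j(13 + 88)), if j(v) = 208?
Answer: -903/41890 ≈ -0.021556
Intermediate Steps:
(5390 + (-89 + 66*(-94)))/(41682 + j(13 + 88)) = (5390 + (-89 + 66*(-94)))/(41682 + 208) = (5390 + (-89 - 6204))/41890 = (5390 - 6293)*(1/41890) = -903*1/41890 = -903/41890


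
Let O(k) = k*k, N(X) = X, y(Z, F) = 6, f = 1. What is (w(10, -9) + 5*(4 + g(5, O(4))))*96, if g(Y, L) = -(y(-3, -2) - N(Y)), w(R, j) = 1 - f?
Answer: 1440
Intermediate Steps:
w(R, j) = 0 (w(R, j) = 1 - 1*1 = 1 - 1 = 0)
O(k) = k**2
g(Y, L) = -6 + Y (g(Y, L) = -(6 - Y) = -6 + Y)
(w(10, -9) + 5*(4 + g(5, O(4))))*96 = (0 + 5*(4 + (-6 + 5)))*96 = (0 + 5*(4 - 1))*96 = (0 + 5*3)*96 = (0 + 15)*96 = 15*96 = 1440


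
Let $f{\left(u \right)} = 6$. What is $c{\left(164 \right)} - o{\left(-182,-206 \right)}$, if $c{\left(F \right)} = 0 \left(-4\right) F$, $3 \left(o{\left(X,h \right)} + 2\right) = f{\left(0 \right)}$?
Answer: $0$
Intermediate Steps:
$o{\left(X,h \right)} = 0$ ($o{\left(X,h \right)} = -2 + \frac{1}{3} \cdot 6 = -2 + 2 = 0$)
$c{\left(F \right)} = 0$ ($c{\left(F \right)} = 0 F = 0$)
$c{\left(164 \right)} - o{\left(-182,-206 \right)} = 0 - 0 = 0 + 0 = 0$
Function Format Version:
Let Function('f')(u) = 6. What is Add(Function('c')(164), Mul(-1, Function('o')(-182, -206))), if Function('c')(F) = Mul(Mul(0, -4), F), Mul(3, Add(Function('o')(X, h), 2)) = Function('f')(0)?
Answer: 0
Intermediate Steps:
Function('o')(X, h) = 0 (Function('o')(X, h) = Add(-2, Mul(Rational(1, 3), 6)) = Add(-2, 2) = 0)
Function('c')(F) = 0 (Function('c')(F) = Mul(0, F) = 0)
Add(Function('c')(164), Mul(-1, Function('o')(-182, -206))) = Add(0, Mul(-1, 0)) = Add(0, 0) = 0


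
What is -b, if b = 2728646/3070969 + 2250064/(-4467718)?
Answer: -2640472028906/6860111739371 ≈ -0.38490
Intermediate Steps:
b = 2640472028906/6860111739371 (b = 2728646*(1/3070969) + 2250064*(-1/4467718) = 2728646/3070969 - 1125032/2233859 = 2640472028906/6860111739371 ≈ 0.38490)
-b = -1*2640472028906/6860111739371 = -2640472028906/6860111739371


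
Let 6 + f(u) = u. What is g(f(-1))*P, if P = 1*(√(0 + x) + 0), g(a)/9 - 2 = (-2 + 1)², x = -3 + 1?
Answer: 27*I*√2 ≈ 38.184*I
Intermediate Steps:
x = -2
f(u) = -6 + u
g(a) = 27 (g(a) = 18 + 9*(-2 + 1)² = 18 + 9*(-1)² = 18 + 9*1 = 18 + 9 = 27)
P = I*√2 (P = 1*(√(0 - 2) + 0) = 1*(√(-2) + 0) = 1*(I*√2 + 0) = 1*(I*√2) = I*√2 ≈ 1.4142*I)
g(f(-1))*P = 27*(I*√2) = 27*I*√2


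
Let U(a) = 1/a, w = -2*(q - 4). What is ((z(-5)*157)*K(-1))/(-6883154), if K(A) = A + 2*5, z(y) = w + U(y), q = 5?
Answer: 15543/34415770 ≈ 0.00045162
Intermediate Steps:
w = -2 (w = -2*(5 - 4) = -2*1 = -2)
z(y) = -2 + 1/y
K(A) = 10 + A (K(A) = A + 10 = 10 + A)
((z(-5)*157)*K(-1))/(-6883154) = (((-2 + 1/(-5))*157)*(10 - 1))/(-6883154) = (((-2 - ⅕)*157)*9)*(-1/6883154) = (-11/5*157*9)*(-1/6883154) = -1727/5*9*(-1/6883154) = -15543/5*(-1/6883154) = 15543/34415770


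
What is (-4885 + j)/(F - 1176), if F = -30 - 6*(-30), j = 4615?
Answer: 5/19 ≈ 0.26316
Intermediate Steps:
F = 150 (F = -30 + 180 = 150)
(-4885 + j)/(F - 1176) = (-4885 + 4615)/(150 - 1176) = -270/(-1026) = -270*(-1/1026) = 5/19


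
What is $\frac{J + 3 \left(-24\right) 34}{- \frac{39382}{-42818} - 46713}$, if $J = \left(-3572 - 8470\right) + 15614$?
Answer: $- \frac{12031858}{500029463} \approx -0.024062$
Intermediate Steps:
$J = 3572$ ($J = -12042 + 15614 = 3572$)
$\frac{J + 3 \left(-24\right) 34}{- \frac{39382}{-42818} - 46713} = \frac{3572 + 3 \left(-24\right) 34}{- \frac{39382}{-42818} - 46713} = \frac{3572 - 2448}{\left(-39382\right) \left(- \frac{1}{42818}\right) - 46713} = \frac{3572 - 2448}{\frac{19691}{21409} - 46713} = \frac{1124}{- \frac{1000058926}{21409}} = 1124 \left(- \frac{21409}{1000058926}\right) = - \frac{12031858}{500029463}$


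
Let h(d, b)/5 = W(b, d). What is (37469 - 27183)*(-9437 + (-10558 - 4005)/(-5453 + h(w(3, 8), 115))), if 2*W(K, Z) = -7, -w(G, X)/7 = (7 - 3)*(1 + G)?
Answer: -1061732142026/10941 ≈ -9.7042e+7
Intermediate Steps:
w(G, X) = -28 - 28*G (w(G, X) = -7*(7 - 3)*(1 + G) = -28*(1 + G) = -7*(4 + 4*G) = -28 - 28*G)
W(K, Z) = -7/2 (W(K, Z) = (½)*(-7) = -7/2)
h(d, b) = -35/2 (h(d, b) = 5*(-7/2) = -35/2)
(37469 - 27183)*(-9437 + (-10558 - 4005)/(-5453 + h(w(3, 8), 115))) = (37469 - 27183)*(-9437 + (-10558 - 4005)/(-5453 - 35/2)) = 10286*(-9437 - 14563/(-10941/2)) = 10286*(-9437 - 14563*(-2/10941)) = 10286*(-9437 + 29126/10941) = 10286*(-103221091/10941) = -1061732142026/10941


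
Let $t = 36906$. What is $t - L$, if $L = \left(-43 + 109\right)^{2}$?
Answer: $32550$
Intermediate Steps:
$L = 4356$ ($L = 66^{2} = 4356$)
$t - L = 36906 - 4356 = 32550$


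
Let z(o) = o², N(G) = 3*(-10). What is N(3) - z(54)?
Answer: -2946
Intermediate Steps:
N(G) = -30
N(3) - z(54) = -30 - 1*54² = -30 - 1*2916 = -30 - 2916 = -2946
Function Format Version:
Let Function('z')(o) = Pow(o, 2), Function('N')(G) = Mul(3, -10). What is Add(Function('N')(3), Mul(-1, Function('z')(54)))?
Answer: -2946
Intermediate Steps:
Function('N')(G) = -30
Add(Function('N')(3), Mul(-1, Function('z')(54))) = Add(-30, Mul(-1, Pow(54, 2))) = Add(-30, Mul(-1, 2916)) = Add(-30, -2916) = -2946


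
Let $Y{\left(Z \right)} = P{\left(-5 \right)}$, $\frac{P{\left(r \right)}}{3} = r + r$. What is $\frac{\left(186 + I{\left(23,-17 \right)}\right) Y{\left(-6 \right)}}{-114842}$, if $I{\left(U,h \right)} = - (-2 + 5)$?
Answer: $\frac{2745}{57421} \approx 0.047805$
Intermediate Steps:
$P{\left(r \right)} = 6 r$ ($P{\left(r \right)} = 3 \left(r + r\right) = 3 \cdot 2 r = 6 r$)
$Y{\left(Z \right)} = -30$ ($Y{\left(Z \right)} = 6 \left(-5\right) = -30$)
$I{\left(U,h \right)} = -3$ ($I{\left(U,h \right)} = \left(-1\right) 3 = -3$)
$\frac{\left(186 + I{\left(23,-17 \right)}\right) Y{\left(-6 \right)}}{-114842} = \frac{\left(186 - 3\right) \left(-30\right)}{-114842} = 183 \left(-30\right) \left(- \frac{1}{114842}\right) = \left(-5490\right) \left(- \frac{1}{114842}\right) = \frac{2745}{57421}$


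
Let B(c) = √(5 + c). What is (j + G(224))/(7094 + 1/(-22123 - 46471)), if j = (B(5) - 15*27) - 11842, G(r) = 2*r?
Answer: -89926734/54067315 + 68594*√10/486605835 ≈ -1.6628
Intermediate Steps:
j = -12247 + √10 (j = (√(5 + 5) - 15*27) - 11842 = (√10 - 405) - 11842 = (-405 + √10) - 11842 = -12247 + √10 ≈ -12244.)
(j + G(224))/(7094 + 1/(-22123 - 46471)) = ((-12247 + √10) + 2*224)/(7094 + 1/(-22123 - 46471)) = ((-12247 + √10) + 448)/(7094 + 1/(-68594)) = (-11799 + √10)/(7094 - 1/68594) = (-11799 + √10)/(486605835/68594) = (-11799 + √10)*(68594/486605835) = -89926734/54067315 + 68594*√10/486605835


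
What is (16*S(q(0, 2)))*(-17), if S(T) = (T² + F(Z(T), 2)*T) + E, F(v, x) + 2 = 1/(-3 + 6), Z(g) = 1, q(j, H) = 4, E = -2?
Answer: -5984/3 ≈ -1994.7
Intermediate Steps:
F(v, x) = -5/3 (F(v, x) = -2 + 1/(-3 + 6) = -2 + 1/3 = -2 + ⅓ = -5/3)
S(T) = -2 + T² - 5*T/3 (S(T) = (T² - 5*T/3) - 2 = -2 + T² - 5*T/3)
(16*S(q(0, 2)))*(-17) = (16*(-2 + 4² - 5/3*4))*(-17) = (16*(-2 + 16 - 20/3))*(-17) = (16*(22/3))*(-17) = (352/3)*(-17) = -5984/3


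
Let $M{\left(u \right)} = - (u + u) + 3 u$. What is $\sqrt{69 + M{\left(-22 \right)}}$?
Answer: $\sqrt{47} \approx 6.8557$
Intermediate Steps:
$M{\left(u \right)} = u$ ($M{\left(u \right)} = - 2 u + 3 u = u$)
$\sqrt{69 + M{\left(-22 \right)}} = \sqrt{69 - 22} = \sqrt{47}$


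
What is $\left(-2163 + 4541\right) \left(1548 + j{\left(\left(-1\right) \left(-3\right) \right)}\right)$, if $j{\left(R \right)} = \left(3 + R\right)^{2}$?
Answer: $3766752$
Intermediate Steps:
$\left(-2163 + 4541\right) \left(1548 + j{\left(\left(-1\right) \left(-3\right) \right)}\right) = \left(-2163 + 4541\right) \left(1548 + \left(3 - -3\right)^{2}\right) = 2378 \left(1548 + \left(3 + 3\right)^{2}\right) = 2378 \left(1548 + 6^{2}\right) = 2378 \left(1548 + 36\right) = 2378 \cdot 1584 = 3766752$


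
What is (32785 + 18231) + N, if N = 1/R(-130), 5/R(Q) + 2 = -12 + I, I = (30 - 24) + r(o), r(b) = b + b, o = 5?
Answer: 255082/5 ≈ 51016.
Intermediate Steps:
r(b) = 2*b
I = 16 (I = (30 - 24) + 2*5 = 6 + 10 = 16)
R(Q) = 5/2 (R(Q) = 5/(-2 + (-12 + 16)) = 5/(-2 + 4) = 5/2)
N = 2/5 (N = 1/(5/2) = 2/5 ≈ 0.40000)
(32785 + 18231) + N = (32785 + 18231) + 2/5 = 51016 + 2/5 = 255082/5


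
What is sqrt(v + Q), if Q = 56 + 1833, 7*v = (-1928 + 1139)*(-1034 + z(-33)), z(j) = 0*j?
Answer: sqrt(5803343)/7 ≈ 344.14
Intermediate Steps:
z(j) = 0
v = 815826/7 (v = ((-1928 + 1139)*(-1034 + 0))/7 = (-789*(-1034))/7 = (1/7)*815826 = 815826/7 ≈ 1.1655e+5)
Q = 1889
sqrt(v + Q) = sqrt(815826/7 + 1889) = sqrt(829049/7) = sqrt(5803343)/7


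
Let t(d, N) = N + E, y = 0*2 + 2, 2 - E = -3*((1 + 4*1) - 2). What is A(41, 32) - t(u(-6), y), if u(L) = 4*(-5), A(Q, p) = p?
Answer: 19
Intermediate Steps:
E = 11 (E = 2 - (-3)*((1 + 4*1) - 2) = 2 - (-3)*((1 + 4) - 2) = 2 - (-3)*(5 - 2) = 2 - (-3)*3 = 2 - 1*(-9) = 2 + 9 = 11)
y = 2 (y = 0 + 2 = 2)
u(L) = -20
t(d, N) = 11 + N (t(d, N) = N + 11 = 11 + N)
A(41, 32) - t(u(-6), y) = 32 - (11 + 2) = 32 - 1*13 = 32 - 13 = 19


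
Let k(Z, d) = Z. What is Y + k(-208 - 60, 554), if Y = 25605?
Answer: 25337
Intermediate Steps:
Y + k(-208 - 60, 554) = 25605 + (-208 - 60) = 25605 - 268 = 25337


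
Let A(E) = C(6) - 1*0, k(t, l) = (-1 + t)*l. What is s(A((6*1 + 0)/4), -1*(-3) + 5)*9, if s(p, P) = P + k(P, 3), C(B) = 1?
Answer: 261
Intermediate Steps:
k(t, l) = l*(-1 + t)
A(E) = 1 (A(E) = 1 - 1*0 = 1 + 0 = 1)
s(p, P) = -3 + 4*P (s(p, P) = P + 3*(-1 + P) = P + (-3 + 3*P) = -3 + 4*P)
s(A((6*1 + 0)/4), -1*(-3) + 5)*9 = (-3 + 4*(-1*(-3) + 5))*9 = (-3 + 4*(3 + 5))*9 = (-3 + 4*8)*9 = (-3 + 32)*9 = 29*9 = 261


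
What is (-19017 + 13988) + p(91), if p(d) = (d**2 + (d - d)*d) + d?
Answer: 3343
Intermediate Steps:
p(d) = d + d**2 (p(d) = (d**2 + 0*d) + d = (d**2 + 0) + d = d**2 + d = d + d**2)
(-19017 + 13988) + p(91) = (-19017 + 13988) + 91*(1 + 91) = -5029 + 91*92 = -5029 + 8372 = 3343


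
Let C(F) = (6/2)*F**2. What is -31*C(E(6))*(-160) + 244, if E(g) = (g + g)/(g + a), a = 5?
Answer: 2172244/121 ≈ 17952.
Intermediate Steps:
E(g) = 2*g/(5 + g) (E(g) = (g + g)/(g + 5) = (2*g)/(5 + g) = 2*g/(5 + g))
C(F) = 3*F**2 (C(F) = (6*(1/2))*F**2 = 3*F**2)
-31*C(E(6))*(-160) + 244 = -93*(2*6/(5 + 6))**2*(-160) + 244 = -93*(2*6/11)**2*(-160) + 244 = -93*(2*6*(1/11))**2*(-160) + 244 = -93*(12/11)**2*(-160) + 244 = -93*144/121*(-160) + 244 = -31*432/121*(-160) + 244 = -13392/121*(-160) + 244 = 2142720/121 + 244 = 2172244/121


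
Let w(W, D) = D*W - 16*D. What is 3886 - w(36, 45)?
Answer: 2986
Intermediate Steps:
w(W, D) = -16*D + D*W
3886 - w(36, 45) = 3886 - 45*(-16 + 36) = 3886 - 45*20 = 3886 - 1*900 = 3886 - 900 = 2986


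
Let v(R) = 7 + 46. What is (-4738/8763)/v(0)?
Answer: -206/20193 ≈ -0.010202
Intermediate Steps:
v(R) = 53
(-4738/8763)/v(0) = -4738/8763/53 = -4738*1/8763*(1/53) = -206/381*1/53 = -206/20193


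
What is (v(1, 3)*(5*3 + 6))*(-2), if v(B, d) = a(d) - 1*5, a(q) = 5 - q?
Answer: 126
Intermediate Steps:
v(B, d) = -d (v(B, d) = (5 - d) - 1*5 = (5 - d) - 5 = -d)
(v(1, 3)*(5*3 + 6))*(-2) = ((-1*3)*(5*3 + 6))*(-2) = -3*(15 + 6)*(-2) = -3*21*(-2) = -63*(-2) = 126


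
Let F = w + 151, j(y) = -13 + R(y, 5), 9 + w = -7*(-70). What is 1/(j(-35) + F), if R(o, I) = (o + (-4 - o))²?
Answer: 1/635 ≈ 0.0015748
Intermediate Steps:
w = 481 (w = -9 - 7*(-70) = -9 + 490 = 481)
R(o, I) = 16 (R(o, I) = (-4)² = 16)
j(y) = 3 (j(y) = -13 + 16 = 3)
F = 632 (F = 481 + 151 = 632)
1/(j(-35) + F) = 1/(3 + 632) = 1/635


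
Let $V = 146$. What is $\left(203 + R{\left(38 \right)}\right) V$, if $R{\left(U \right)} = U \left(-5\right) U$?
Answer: $-1024482$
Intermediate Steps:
$R{\left(U \right)} = - 5 U^{2}$ ($R{\left(U \right)} = - 5 U U = - 5 U^{2}$)
$\left(203 + R{\left(38 \right)}\right) V = \left(203 - 5 \cdot 38^{2}\right) 146 = \left(203 - 7220\right) 146 = \left(-7017\right) 146 = -1024482$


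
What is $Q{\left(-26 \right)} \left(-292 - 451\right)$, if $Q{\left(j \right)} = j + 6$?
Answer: $14860$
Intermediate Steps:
$Q{\left(j \right)} = 6 + j$
$Q{\left(-26 \right)} \left(-292 - 451\right) = \left(6 - 26\right) \left(-292 - 451\right) = - 20 \left(-292 - 451\right) = \left(-20\right) \left(-743\right) = 14860$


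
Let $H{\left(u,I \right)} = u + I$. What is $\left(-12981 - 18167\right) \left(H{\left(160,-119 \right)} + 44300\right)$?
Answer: $-1381133468$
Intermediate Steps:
$H{\left(u,I \right)} = I + u$
$\left(-12981 - 18167\right) \left(H{\left(160,-119 \right)} + 44300\right) = \left(-12981 - 18167\right) \left(\left(-119 + 160\right) + 44300\right) = - 31148 \left(41 + 44300\right) = \left(-31148\right) 44341 = -1381133468$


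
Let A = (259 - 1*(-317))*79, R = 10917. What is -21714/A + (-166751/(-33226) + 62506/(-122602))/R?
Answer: -13400167064724061/28105803409032288 ≈ -0.47678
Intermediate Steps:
A = 45504 (A = (259 + 317)*79 = 576*79 = 45504)
-21714/A + (-166751/(-33226) + 62506/(-122602))/R = -21714/45504 + (-166751/(-33226) + 62506/(-122602))/10917 = -21714*1/45504 + (-166751*(-1/33226) + 62506*(-1/122602))*(1/10917) = -3619/7584 + (166751/33226 - 31253/61301)*(1/10917) = -3619/7584 + (9183590873/2036787026)*(1/10917) = -3619/7584 + 9183590873/22235603962842 = -13400167064724061/28105803409032288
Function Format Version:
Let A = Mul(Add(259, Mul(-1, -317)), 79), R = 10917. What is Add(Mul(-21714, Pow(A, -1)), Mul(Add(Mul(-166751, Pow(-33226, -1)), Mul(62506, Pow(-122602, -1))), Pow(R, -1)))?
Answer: Rational(-13400167064724061, 28105803409032288) ≈ -0.47678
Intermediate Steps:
A = 45504 (A = Mul(Add(259, 317), 79) = Mul(576, 79) = 45504)
Add(Mul(-21714, Pow(A, -1)), Mul(Add(Mul(-166751, Pow(-33226, -1)), Mul(62506, Pow(-122602, -1))), Pow(R, -1))) = Add(Mul(-21714, Pow(45504, -1)), Mul(Add(Mul(-166751, Pow(-33226, -1)), Mul(62506, Pow(-122602, -1))), Pow(10917, -1))) = Add(Mul(-21714, Rational(1, 45504)), Mul(Add(Mul(-166751, Rational(-1, 33226)), Mul(62506, Rational(-1, 122602))), Rational(1, 10917))) = Add(Rational(-3619, 7584), Mul(Add(Rational(166751, 33226), Rational(-31253, 61301)), Rational(1, 10917))) = Add(Rational(-3619, 7584), Mul(Rational(9183590873, 2036787026), Rational(1, 10917))) = Add(Rational(-3619, 7584), Rational(9183590873, 22235603962842)) = Rational(-13400167064724061, 28105803409032288)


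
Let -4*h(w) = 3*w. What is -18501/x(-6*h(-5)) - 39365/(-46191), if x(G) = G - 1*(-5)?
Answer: 244362451/230955 ≈ 1058.1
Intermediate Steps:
h(w) = -3*w/4
x(G) = 5 + G (x(G) = G + 5 = 5 + G)
-18501/x(-6*h(-5)) - 39365/(-46191) = -18501/(5 - (-9)*(-5)/2) - 39365/(-46191) = -18501/(5 - 6*15/4) - 39365*(-1/46191) = -18501/(5 - 45/2) + 39365/46191 = -18501/(-35/2) + 39365/46191 = -18501*(-2/35) + 39365/46191 = 5286/5 + 39365/46191 = 244362451/230955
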